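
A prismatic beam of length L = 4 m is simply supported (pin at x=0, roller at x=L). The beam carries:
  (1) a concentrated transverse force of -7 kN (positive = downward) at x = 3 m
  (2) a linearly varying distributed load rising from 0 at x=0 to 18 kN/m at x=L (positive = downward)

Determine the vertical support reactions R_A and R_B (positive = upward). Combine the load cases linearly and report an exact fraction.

R_A = 41/4 kN, R_B = 75/4 kN

Load 1 — point force P=-7 kN at a=3 m (b=L-a=1):
  R_A = Pb/L = (-7)·1/4 = -7/4 kN
  R_B = Pa/L = (-7)·3/4 = -21/4 kN
Load 2 — triangular load w₀=18 kN/m (0→w₀ over full span):
  R_A = w₀L/6 = 18·4/6 = 12 kN
  R_B = w₀L/3 = 18·4/3 = 24 kN
Superposition: R_A = 41/4 kN, R_B = 75/4 kN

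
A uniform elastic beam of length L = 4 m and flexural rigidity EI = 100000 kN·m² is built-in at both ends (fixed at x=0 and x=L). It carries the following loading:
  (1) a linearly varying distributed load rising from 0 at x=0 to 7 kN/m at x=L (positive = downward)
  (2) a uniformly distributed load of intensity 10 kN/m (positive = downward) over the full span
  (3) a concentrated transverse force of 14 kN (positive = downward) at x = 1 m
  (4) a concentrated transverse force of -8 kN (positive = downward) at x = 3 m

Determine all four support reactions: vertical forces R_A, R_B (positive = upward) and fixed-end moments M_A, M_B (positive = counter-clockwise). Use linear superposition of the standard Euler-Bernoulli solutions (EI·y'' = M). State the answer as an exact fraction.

R_A = 2781/80 kN, M_A = 2813/120 kN·m, R_B = 2019/80 kN, M_B = -2047/120 kN·m

Load 1 — triangular load w₀=7 kN/m (0→w₀ over full span):
  R_A = 3w₀L/20 = 3·7·4/20 = 21/5 kN
  M_A = w₀L²/30 = 7·4²/30 = 56/15 kN·m
  R_B = 7w₀L/20 = 7·7·4/20 = 49/5 kN
  M_B = -w₀L²/20 = -7·4²/20 = -28/5 kN·m
Load 2 — uniform load w=10 kN/m over full span:
  R_A = wL/2 = 10·4/2 = 20 kN
  M_A = wL²/12 = 10·4²/12 = 40/3 kN·m
  R_B = wL/2 = 10·4/2 = 20 kN
  M_B = -wL²/12 = -10·4²/12 = -40/3 kN·m
Load 3 — point force P=14 kN at a=1 m (b=L-a=3):
  R_A = Pb²(3a+b)/L³ = 14·3²·(3·1+3)/4³ = 189/16 kN
  M_A = Pab²/L² = 14·1·3²/4² = 63/8 kN·m
  R_B = Pa²(a+3b)/L³ = 14·1²·(1+3·3)/4³ = 35/16 kN
  M_B = -Pa²b/L² = -14·1²·3/4² = -21/8 kN·m
Load 4 — point force P=-8 kN at a=3 m (b=L-a=1):
  R_A = Pb²(3a+b)/L³ = (-8)·1²·(3·3+1)/4³ = -5/4 kN
  M_A = Pab²/L² = (-8)·3·1²/4² = -3/2 kN·m
  R_B = Pa²(a+3b)/L³ = (-8)·3²·(3+3·1)/4³ = -27/4 kN
  M_B = -Pa²b/L² = -(-8)·3²·1/4² = 9/2 kN·m
Superposition: R_A = 2781/80 kN, M_A = 2813/120 kN·m, R_B = 2019/80 kN, M_B = -2047/120 kN·m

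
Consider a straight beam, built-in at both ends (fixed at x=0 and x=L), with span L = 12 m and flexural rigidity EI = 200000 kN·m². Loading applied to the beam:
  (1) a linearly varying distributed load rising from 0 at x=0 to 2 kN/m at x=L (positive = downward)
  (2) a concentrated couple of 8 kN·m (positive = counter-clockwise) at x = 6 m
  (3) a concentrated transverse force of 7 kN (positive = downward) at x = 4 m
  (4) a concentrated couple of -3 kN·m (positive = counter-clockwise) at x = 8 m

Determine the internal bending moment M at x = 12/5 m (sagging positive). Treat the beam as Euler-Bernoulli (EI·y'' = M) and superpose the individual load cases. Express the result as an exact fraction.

M(12/5) = -93/125 kN·m

Load 1 — triangular load w₀=2 kN/m (0→w₀ over full span):
  M_1 = 3w₀Lx/20 - w₀L²/30 - w₀x³/(6L) = 3·2·12·(12/5)/20 - 2·12²/30 - 2·(12/5)³/(6·12) = -168/125 kN·m
Load 2 — applied couple M₀=8 kN·m at a=6 m (b=L-a=6):
  M_2 = R_Ax - M_A  [x≤a] with R_A=1, M_A=2 = 1·(12/5) - 2 = 2/5 kN·m
Load 3 — point force P=7 kN at a=4 m (b=L-a=8):
  M_3 = Pb²(3a+b)x/L³ - Pab²/L²  [x≤a] = 7·8²·(3·4+8)·(12/5)/12³ - 7·4·8²/12² = 0 kN·m
Load 4 — applied couple M₀=-3 kN·m at a=8 m (b=L-a=4):
  M_4 = R_Ax - M_A  [x≤a] with R_A=-1/3, M_A=-1 = (-1/3)·(12/5) - (-1) = 1/5 kN·m
Superposition: M = Σ M_i = -93/125 kN·m ≈ -0.744000 kN·m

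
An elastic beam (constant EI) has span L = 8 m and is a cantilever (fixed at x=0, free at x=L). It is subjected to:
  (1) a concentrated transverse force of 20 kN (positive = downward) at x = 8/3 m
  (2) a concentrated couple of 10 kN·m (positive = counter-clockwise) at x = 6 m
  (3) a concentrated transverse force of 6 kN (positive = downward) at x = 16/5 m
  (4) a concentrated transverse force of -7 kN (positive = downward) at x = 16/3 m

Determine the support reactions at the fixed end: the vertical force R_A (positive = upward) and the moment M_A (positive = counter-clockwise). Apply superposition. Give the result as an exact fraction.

Load 1 — point force P=20 kN at a=8/3 m (b=L-a=16/3):
  R_A = P = 20 kN
  M_A = Pa = 20·(8/3) = 160/3 kN·m
Load 2 — applied couple M₀=10 kN·m at a=6 m (b=L-a=2):
  R_A = 0 kN
  M_A = -M₀ = -10 kN·m
Load 3 — point force P=6 kN at a=16/5 m (b=L-a=24/5):
  R_A = P = 6 kN
  M_A = Pa = 6·(16/5) = 96/5 kN·m
Load 4 — point force P=-7 kN at a=16/3 m (b=L-a=8/3):
  R_A = P = (-7) = -7 kN
  M_A = Pa = (-7)·(16/3) = -112/3 kN·m
Superposition: R_A = 19 kN, M_A = 126/5 kN·m

R_A = 19 kN, M_A = 126/5 kN·m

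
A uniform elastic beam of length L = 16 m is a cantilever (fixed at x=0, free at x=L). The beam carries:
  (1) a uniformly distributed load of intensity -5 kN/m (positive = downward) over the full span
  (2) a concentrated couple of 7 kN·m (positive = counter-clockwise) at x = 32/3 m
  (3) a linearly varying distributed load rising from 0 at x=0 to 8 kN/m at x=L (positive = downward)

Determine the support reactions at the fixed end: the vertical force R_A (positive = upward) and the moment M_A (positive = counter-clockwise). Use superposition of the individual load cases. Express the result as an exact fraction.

R_A = -16 kN, M_A = 107/3 kN·m

Load 1 — uniform load w=-5 kN/m over full span:
  R_A = wL = (-5)·16 = -80 kN
  M_A = wL²/2 = (-5)·16²/2 = -640 kN·m
Load 2 — applied couple M₀=7 kN·m at a=32/3 m (b=L-a=16/3):
  R_A = 0 kN
  M_A = -M₀ = -7 kN·m
Load 3 — triangular load w₀=8 kN/m (0→w₀ over full span):
  R_A = w₀L/2 = 8·16/2 = 64 kN
  M_A = w₀L²/3 = 8·16²/3 = 2048/3 kN·m
Superposition: R_A = -16 kN, M_A = 107/3 kN·m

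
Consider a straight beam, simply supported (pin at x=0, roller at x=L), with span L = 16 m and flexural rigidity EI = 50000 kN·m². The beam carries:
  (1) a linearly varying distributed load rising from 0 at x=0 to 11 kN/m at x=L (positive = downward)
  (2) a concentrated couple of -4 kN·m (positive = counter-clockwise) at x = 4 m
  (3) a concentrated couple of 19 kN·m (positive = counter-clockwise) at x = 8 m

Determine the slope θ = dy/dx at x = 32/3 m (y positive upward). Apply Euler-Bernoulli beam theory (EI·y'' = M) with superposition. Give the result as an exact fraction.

Load 1 — triangular load w₀=11 kN/m (0→w₀ over full span):
  θ_1 = -w₀(7L⁴-30L²x²+15x⁴)/(360LEI) = -11·(7·16⁴-30·16²·(32/3)²+15·(32/3)⁴)/(360·16·50000) = 32032/3796875 rad
Load 2 — applied couple M₀=-4 kN·m at a=4 m (b=L-a=12):
  θ_2 = (M₀x²/(2L)-M₀(x-a)+C₁)/EI  [x>a] with C₁=M₀(3b²-L²)/(6L)=-22/3 = ((-4)·(32/3)²/(2·16)-(-4)·((32/3)-4)+(-22/3))/50000 = 23/225000 rad
Load 3 — applied couple M₀=19 kN·m at a=8 m (b=L-a=8):
  θ_3 = (M₀x²/(2L)-M₀(x-a)+C₁)/EI  [x>a] with C₁=M₀(3b²-L²)/(6L)=-38/3 = (19·(32/3)²/(2·16)-19·((32/3)-8)+(-38/3))/50000 = 19/225000 rad
Superposition: θ = Σ θ_i = 130963/15187500 rad ≈ 0.008623 rad

θ(32/3) = 130963/15187500 rad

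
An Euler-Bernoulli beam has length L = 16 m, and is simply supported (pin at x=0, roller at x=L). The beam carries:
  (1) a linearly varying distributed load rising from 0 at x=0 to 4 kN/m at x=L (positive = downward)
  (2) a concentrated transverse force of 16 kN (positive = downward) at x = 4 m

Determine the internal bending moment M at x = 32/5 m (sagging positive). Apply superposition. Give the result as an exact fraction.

M(32/5) = 11968/125 kN·m

Load 1 — triangular load w₀=4 kN/m (0→w₀ over full span):
  M_1 = w₀Lx/6 - w₀x³/(6L) = 4·16·(32/5)/6 - 4·(32/5)³/(6·16) = 7168/125 kN·m
Load 2 — point force P=16 kN at a=4 m (b=L-a=12):
  M_2 = Pa(L-x)/L  [x>a] = 16·4·(16-(32/5))/16 = 192/5 kN·m
Superposition: M = Σ M_i = 11968/125 kN·m ≈ 95.744000 kN·m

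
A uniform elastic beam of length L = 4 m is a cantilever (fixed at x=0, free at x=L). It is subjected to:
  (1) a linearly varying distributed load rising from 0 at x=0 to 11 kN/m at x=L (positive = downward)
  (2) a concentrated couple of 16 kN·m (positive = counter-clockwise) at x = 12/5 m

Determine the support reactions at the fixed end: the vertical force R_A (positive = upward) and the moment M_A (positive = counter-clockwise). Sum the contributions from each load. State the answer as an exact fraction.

R_A = 22 kN, M_A = 128/3 kN·m

Load 1 — triangular load w₀=11 kN/m (0→w₀ over full span):
  R_A = w₀L/2 = 11·4/2 = 22 kN
  M_A = w₀L²/3 = 11·4²/3 = 176/3 kN·m
Load 2 — applied couple M₀=16 kN·m at a=12/5 m (b=L-a=8/5):
  R_A = 0 kN
  M_A = -M₀ = -16 kN·m
Superposition: R_A = 22 kN, M_A = 128/3 kN·m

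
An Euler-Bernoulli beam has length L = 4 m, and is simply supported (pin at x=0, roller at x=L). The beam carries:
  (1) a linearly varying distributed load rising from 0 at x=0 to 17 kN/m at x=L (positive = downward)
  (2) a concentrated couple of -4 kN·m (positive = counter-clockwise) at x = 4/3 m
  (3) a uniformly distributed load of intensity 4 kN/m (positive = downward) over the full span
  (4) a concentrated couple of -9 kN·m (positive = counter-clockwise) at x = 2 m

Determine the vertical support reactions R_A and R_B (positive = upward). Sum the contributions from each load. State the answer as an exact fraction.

R_A = 193/12 kN, R_B = 407/12 kN

Load 1 — triangular load w₀=17 kN/m (0→w₀ over full span):
  R_A = w₀L/6 = 17·4/6 = 34/3 kN
  R_B = w₀L/3 = 17·4/3 = 68/3 kN
Load 2 — applied couple M₀=-4 kN·m at a=4/3 m (b=L-a=8/3):
  R_A = M₀/L = (-4)/4 = -1 kN
  R_B = -M₀/L = -(-4)/4 = 1 kN
Load 3 — uniform load w=4 kN/m over full span:
  R_A = wL/2 = 4·4/2 = 8 kN
  R_B = wL/2 = 4·4/2 = 8 kN
Load 4 — applied couple M₀=-9 kN·m at a=2 m (b=L-a=2):
  R_A = M₀/L = (-9)/4 = -9/4 kN
  R_B = -M₀/L = -(-9)/4 = 9/4 kN
Superposition: R_A = 193/12 kN, R_B = 407/12 kN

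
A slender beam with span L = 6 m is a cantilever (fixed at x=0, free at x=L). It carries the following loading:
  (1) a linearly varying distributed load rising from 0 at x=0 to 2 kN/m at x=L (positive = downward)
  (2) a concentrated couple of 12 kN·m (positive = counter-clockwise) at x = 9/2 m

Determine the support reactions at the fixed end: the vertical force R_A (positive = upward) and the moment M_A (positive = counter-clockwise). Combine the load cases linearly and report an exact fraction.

R_A = 6 kN, M_A = 12 kN·m

Load 1 — triangular load w₀=2 kN/m (0→w₀ over full span):
  R_A = w₀L/2 = 2·6/2 = 6 kN
  M_A = w₀L²/3 = 2·6²/3 = 24 kN·m
Load 2 — applied couple M₀=12 kN·m at a=9/2 m (b=L-a=3/2):
  R_A = 0 kN
  M_A = -M₀ = -12 kN·m
Superposition: R_A = 6 kN, M_A = 12 kN·m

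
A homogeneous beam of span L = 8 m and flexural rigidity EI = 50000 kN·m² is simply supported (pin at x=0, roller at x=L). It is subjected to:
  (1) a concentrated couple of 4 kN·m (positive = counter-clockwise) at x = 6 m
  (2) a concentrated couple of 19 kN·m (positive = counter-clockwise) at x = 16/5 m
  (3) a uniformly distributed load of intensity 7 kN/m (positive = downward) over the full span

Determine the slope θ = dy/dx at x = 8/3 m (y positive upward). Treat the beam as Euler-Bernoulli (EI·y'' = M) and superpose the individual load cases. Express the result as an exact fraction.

Load 1 — applied couple M₀=4 kN·m at a=6 m (b=L-a=2):
  θ_1 = (M₀x²/(2L)+C₁)/EI  [x≤a] with C₁=M₀(3b²-L²)/(6L)=-13/3 = (4·(8/3)²/(2·8)+(-13/3))/50000 = -23/450000 rad
Load 2 — applied couple M₀=19 kN·m at a=16/5 m (b=L-a=24/5):
  θ_2 = (M₀x²/(2L)+C₁)/EI  [x≤a] with C₁=M₀(3b²-L²)/(6L)=152/75 = (19·(8/3)²/(2·8)+(152/75))/50000 = 589/2812500 rad
Load 3 — uniform load w=7 kN/m over full span:
  θ_3 = -w(L³-6Lx²+4x³)/(24EI) = -7·(8³-6·8·(8/3)²+4·(8/3)³)/(24·50000) = -364/253125 rad
Superposition: θ = Σ θ_i = -129571/101250000 rad ≈ -0.001280 rad

θ(8/3) = -129571/101250000 rad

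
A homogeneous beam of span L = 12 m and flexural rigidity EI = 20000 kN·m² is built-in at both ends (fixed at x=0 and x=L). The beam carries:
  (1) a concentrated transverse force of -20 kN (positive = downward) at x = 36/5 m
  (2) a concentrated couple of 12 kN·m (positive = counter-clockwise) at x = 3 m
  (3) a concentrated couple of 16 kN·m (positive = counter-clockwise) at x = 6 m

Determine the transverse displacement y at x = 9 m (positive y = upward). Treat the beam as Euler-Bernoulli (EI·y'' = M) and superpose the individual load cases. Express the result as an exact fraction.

Load 1 — point force P=-20 kN at a=36/5 m (b=L-a=24/5):
  y_1 = -Pa²(L-x)²(3bL-(3b+a)(L-x))/(6L³EI)  [x>a] = -(-20)·(36/5)²·(12-9)²·(3·(24/5)·12-(3·(24/5)+(36/5))·(12-9))/(6·12³·20000) = 243/50000 m
Load 2 — applied couple M₀=12 kN·m at a=3 m (b=L-a=9):
  y_2 = (R_Ax³/6 - M_Ax²/2 - M₀(x-a)²/2)/EI  [x>a] with R_A=9/8, M_A=-9/4 = ((9/8)·9³/6 - (-9/4)·9²/2 - 12·(9-3)²/2)/20000 = 189/320000 m
Load 3 — applied couple M₀=16 kN·m at a=6 m (b=L-a=6):
  y_3 = (R_Ax³/6 - M_Ax²/2 - M₀(x-a)²/2)/EI  [x>a] with R_A=2, M_A=4 = (2·9³/6 - 4·9²/2 - 16·(9-6)²/2)/20000 = 9/20000 m
Superposition: y = Σ y_i = 9441/1600000 m ≈ 0.005901 m

y(9) = 9441/1600000 m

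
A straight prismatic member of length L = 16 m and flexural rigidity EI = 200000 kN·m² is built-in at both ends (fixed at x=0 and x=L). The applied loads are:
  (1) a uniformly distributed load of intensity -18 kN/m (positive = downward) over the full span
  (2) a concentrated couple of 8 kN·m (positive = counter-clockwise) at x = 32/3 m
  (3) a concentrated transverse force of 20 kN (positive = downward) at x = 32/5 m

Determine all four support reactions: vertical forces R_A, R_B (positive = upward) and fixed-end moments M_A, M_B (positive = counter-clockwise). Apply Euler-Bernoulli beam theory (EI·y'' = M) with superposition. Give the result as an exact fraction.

R_A = -9778/75 kN, M_A = -25144/75 kN·m, R_B = -10322/75 kN, M_B = 8832/25 kN·m

Load 1 — uniform load w=-18 kN/m over full span:
  R_A = wL/2 = (-18)·16/2 = -144 kN
  M_A = wL²/12 = (-18)·16²/12 = -384 kN·m
  R_B = wL/2 = (-18)·16/2 = -144 kN
  M_B = -wL²/12 = -(-18)·16²/12 = 384 kN·m
Load 2 — applied couple M₀=8 kN·m at a=32/3 m (b=L-a=16/3):
  R_A = 6M₀ab/L³ = 6·8·(32/3)·(16/3)/16³ = 2/3 kN
  M_A = M₀b(2a-b)/L² = 8·(16/3)·(2·(32/3)-(16/3))/16² = 8/3 kN·m
  R_B = -6M₀ab/L³ = -6·8·(32/3)·(16/3)/16³ = -2/3 kN
  M_B = M₀a(2b-a)/L² = 8·(32/3)·(2·(16/3)-(32/3))/16² = 0 kN·m
Load 3 — point force P=20 kN at a=32/5 m (b=L-a=48/5):
  R_A = Pb²(3a+b)/L³ = 20·(48/5)²·(3·(32/5)+(48/5))/16³ = 324/25 kN
  M_A = Pab²/L² = 20·(32/5)·(48/5)²/16² = 1152/25 kN·m
  R_B = Pa²(a+3b)/L³ = 20·(32/5)²·((32/5)+3·(48/5))/16³ = 176/25 kN
  M_B = -Pa²b/L² = -20·(32/5)²·(48/5)/16² = -768/25 kN·m
Superposition: R_A = -9778/75 kN, M_A = -25144/75 kN·m, R_B = -10322/75 kN, M_B = 8832/25 kN·m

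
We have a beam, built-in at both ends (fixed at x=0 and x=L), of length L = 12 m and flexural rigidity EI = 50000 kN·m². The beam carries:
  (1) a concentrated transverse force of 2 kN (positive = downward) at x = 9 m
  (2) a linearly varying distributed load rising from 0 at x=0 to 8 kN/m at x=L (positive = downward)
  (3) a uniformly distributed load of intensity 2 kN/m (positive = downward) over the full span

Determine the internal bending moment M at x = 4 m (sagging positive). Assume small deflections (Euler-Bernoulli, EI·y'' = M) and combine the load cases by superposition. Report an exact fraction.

Load 1 — point force P=2 kN at a=9 m (b=L-a=3):
  M_1 = Pb²(3a+b)x/L³ - Pab²/L²  [x≤a] = 2·3²·(3·9+3)·4/12³ - 2·9·3²/12² = 1/8 kN·m
Load 2 — triangular load w₀=8 kN/m (0→w₀ over full span):
  M_2 = 3w₀Lx/20 - w₀L²/30 - w₀x³/(6L) = 3·8·12·4/20 - 8·12²/30 - 8·4³/(6·12) = 544/45 kN·m
Load 3 — uniform load w=2 kN/m over full span:
  M_3 = wLx/2 - wL²/12 - wx²/2 = 2·12·4/2 - 2·12²/12 - 2·4²/2 = 8 kN·m
Superposition: M = Σ M_i = 7277/360 kN·m ≈ 20.213889 kN·m

M(4) = 7277/360 kN·m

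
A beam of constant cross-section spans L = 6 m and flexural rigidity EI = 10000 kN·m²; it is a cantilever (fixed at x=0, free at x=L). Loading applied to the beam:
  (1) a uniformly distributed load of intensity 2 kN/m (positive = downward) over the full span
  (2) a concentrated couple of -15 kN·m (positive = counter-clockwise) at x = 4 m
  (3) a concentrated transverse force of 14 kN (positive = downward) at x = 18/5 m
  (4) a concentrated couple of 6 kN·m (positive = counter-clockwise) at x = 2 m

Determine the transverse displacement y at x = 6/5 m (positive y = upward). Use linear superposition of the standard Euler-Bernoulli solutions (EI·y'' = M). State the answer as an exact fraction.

y(6/5) = -19179/3125000 m

Load 1 — uniform load w=2 kN/m over full span:
  y_1 = -wx²(x²-4Lx+6L²)/(24EI) = -2·(6/5)²·((6/5)²-4·6·(6/5)+6·6²)/(24·10000) = -3537/1562500 m
Load 2 — applied couple M₀=-15 kN·m at a=4 m (b=L-a=2):
  y_2 = M₀x²/(2EI)  [x≤a] = (-15)·(6/5)²/(2·10000) = -27/25000 m
Load 3 — point force P=14 kN at a=18/5 m (b=L-a=12/5):
  y_3 = -Px²(3a-x)/(6EI)  [x≤a] = -14·(6/5)²·(3·(18/5)-(6/5))/(6·10000) = -252/78125 m
Load 4 — applied couple M₀=6 kN·m at a=2 m (b=L-a=4):
  y_4 = M₀x²/(2EI)  [x≤a] = 6·(6/5)²/(2·10000) = 27/62500 m
Superposition: y = Σ y_i = -19179/3125000 m ≈ -0.006137 m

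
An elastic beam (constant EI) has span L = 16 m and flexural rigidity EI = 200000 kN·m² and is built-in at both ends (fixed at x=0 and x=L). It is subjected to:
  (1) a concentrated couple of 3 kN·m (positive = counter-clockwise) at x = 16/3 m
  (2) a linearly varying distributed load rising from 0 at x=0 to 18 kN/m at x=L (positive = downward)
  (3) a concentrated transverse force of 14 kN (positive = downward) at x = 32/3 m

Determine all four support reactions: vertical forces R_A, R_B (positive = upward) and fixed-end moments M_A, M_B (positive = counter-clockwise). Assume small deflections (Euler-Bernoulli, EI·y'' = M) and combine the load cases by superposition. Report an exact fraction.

Load 1 — applied couple M₀=3 kN·m at a=16/3 m (b=L-a=32/3):
  R_A = 6M₀ab/L³ = 6·3·(16/3)·(32/3)/16³ = 1/4 kN
  M_A = M₀b(2a-b)/L² = 3·(32/3)·(2·(16/3)-(32/3))/16² = 0 kN·m
  R_B = -6M₀ab/L³ = -6·3·(16/3)·(32/3)/16³ = -1/4 kN
  M_B = M₀a(2b-a)/L² = 3·(16/3)·(2·(32/3)-(16/3))/16² = 1 kN·m
Load 2 — triangular load w₀=18 kN/m (0→w₀ over full span):
  R_A = 3w₀L/20 = 3·18·16/20 = 216/5 kN
  M_A = w₀L²/30 = 18·16²/30 = 768/5 kN·m
  R_B = 7w₀L/20 = 7·18·16/20 = 504/5 kN
  M_B = -w₀L²/20 = -18·16²/20 = -1152/5 kN·m
Load 3 — point force P=14 kN at a=32/3 m (b=L-a=16/3):
  R_A = Pb²(3a+b)/L³ = 14·(16/3)²·(3·(32/3)+(16/3))/16³ = 98/27 kN
  M_A = Pab²/L² = 14·(32/3)·(16/3)²/16² = 448/27 kN·m
  R_B = Pa²(a+3b)/L³ = 14·(32/3)²·((32/3)+3·(16/3))/16³ = 280/27 kN
  M_B = -Pa²b/L² = -14·(32/3)²·(16/3)/16² = -896/27 kN·m
Superposition: R_A = 25423/540 kN, M_A = 22976/135 kN·m, R_B = 59897/540 kN, M_B = -35449/135 kN·m

R_A = 25423/540 kN, M_A = 22976/135 kN·m, R_B = 59897/540 kN, M_B = -35449/135 kN·m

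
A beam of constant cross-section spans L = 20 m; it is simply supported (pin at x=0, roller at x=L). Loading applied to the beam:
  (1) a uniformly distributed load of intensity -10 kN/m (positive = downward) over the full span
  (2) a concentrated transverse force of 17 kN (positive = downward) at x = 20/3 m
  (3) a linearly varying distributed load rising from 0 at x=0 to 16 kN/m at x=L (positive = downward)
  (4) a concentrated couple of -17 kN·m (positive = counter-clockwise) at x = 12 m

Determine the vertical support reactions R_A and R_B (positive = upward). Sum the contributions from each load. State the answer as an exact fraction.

R_A = -2171/60 kN, R_B = 791/60 kN

Load 1 — uniform load w=-10 kN/m over full span:
  R_A = wL/2 = (-10)·20/2 = -100 kN
  R_B = wL/2 = (-10)·20/2 = -100 kN
Load 2 — point force P=17 kN at a=20/3 m (b=L-a=40/3):
  R_A = Pb/L = 17·(40/3)/20 = 34/3 kN
  R_B = Pa/L = 17·(20/3)/20 = 17/3 kN
Load 3 — triangular load w₀=16 kN/m (0→w₀ over full span):
  R_A = w₀L/6 = 16·20/6 = 160/3 kN
  R_B = w₀L/3 = 16·20/3 = 320/3 kN
Load 4 — applied couple M₀=-17 kN·m at a=12 m (b=L-a=8):
  R_A = M₀/L = (-17)/20 = -17/20 kN
  R_B = -M₀/L = -(-17)/20 = 17/20 kN
Superposition: R_A = -2171/60 kN, R_B = 791/60 kN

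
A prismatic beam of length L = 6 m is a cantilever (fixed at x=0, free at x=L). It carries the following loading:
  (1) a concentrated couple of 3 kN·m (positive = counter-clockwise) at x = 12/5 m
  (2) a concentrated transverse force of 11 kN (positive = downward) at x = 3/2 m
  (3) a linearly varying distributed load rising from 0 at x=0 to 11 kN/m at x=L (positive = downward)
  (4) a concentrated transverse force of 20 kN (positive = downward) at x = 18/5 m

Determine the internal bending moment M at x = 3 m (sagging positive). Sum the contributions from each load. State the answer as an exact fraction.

Load 1 — applied couple M₀=3 kN·m at a=12/5 m (b=L-a=18/5):
  M_1 = 0  [x>a] = 0 kN·m
Load 2 — point force P=11 kN at a=3/2 m (b=L-a=9/2):
  M_2 = 0  [x>a] = 0 kN·m
Load 3 — triangular load w₀=11 kN/m (0→w₀ over full span):
  M_3 = w₀Lx/2 - w₀L²/3 - w₀x³/(6L) = 11·6·3/2 - 11·6²/3 - 11·3³/(6·6) = -165/4 kN·m
Load 4 — point force P=20 kN at a=18/5 m (b=L-a=12/5):
  M_4 = -P(a-x)  [x≤a] = -20·((18/5)-3) = -12 kN·m
Superposition: M = Σ M_i = -213/4 kN·m ≈ -53.250000 kN·m

M(3) = -213/4 kN·m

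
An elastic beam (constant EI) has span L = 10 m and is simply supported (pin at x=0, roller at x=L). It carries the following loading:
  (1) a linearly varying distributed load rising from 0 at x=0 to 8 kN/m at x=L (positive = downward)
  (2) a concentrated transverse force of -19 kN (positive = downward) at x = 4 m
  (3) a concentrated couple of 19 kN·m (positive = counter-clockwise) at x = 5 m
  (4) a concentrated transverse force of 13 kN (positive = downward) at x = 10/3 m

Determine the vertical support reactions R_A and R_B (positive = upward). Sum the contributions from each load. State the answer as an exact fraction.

R_A = 25/2 kN, R_B = 43/2 kN

Load 1 — triangular load w₀=8 kN/m (0→w₀ over full span):
  R_A = w₀L/6 = 8·10/6 = 40/3 kN
  R_B = w₀L/3 = 8·10/3 = 80/3 kN
Load 2 — point force P=-19 kN at a=4 m (b=L-a=6):
  R_A = Pb/L = (-19)·6/10 = -57/5 kN
  R_B = Pa/L = (-19)·4/10 = -38/5 kN
Load 3 — applied couple M₀=19 kN·m at a=5 m (b=L-a=5):
  R_A = M₀/L = 19/10 kN
  R_B = -M₀/L = -19/10 kN
Load 4 — point force P=13 kN at a=10/3 m (b=L-a=20/3):
  R_A = Pb/L = 13·(20/3)/10 = 26/3 kN
  R_B = Pa/L = 13·(10/3)/10 = 13/3 kN
Superposition: R_A = 25/2 kN, R_B = 43/2 kN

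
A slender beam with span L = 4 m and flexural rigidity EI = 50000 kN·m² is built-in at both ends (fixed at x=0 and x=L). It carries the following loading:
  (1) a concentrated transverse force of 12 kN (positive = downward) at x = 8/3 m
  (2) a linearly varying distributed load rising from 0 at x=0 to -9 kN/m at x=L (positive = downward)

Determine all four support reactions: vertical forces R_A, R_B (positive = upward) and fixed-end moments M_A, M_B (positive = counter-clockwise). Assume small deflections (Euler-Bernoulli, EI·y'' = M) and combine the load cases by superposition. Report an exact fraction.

R_A = -103/45 kN, M_A = -56/45 kN·m, R_B = -167/45 kN, M_B = 4/45 kN·m

Load 1 — point force P=12 kN at a=8/3 m (b=L-a=4/3):
  R_A = Pb²(3a+b)/L³ = 12·(4/3)²·(3·(8/3)+(4/3))/4³ = 28/9 kN
  M_A = Pab²/L² = 12·(8/3)·(4/3)²/4² = 32/9 kN·m
  R_B = Pa²(a+3b)/L³ = 12·(8/3)²·((8/3)+3·(4/3))/4³ = 80/9 kN
  M_B = -Pa²b/L² = -12·(8/3)²·(4/3)/4² = -64/9 kN·m
Load 2 — triangular load w₀=-9 kN/m (0→w₀ over full span):
  R_A = 3w₀L/20 = 3·(-9)·4/20 = -27/5 kN
  M_A = w₀L²/30 = (-9)·4²/30 = -24/5 kN·m
  R_B = 7w₀L/20 = 7·(-9)·4/20 = -63/5 kN
  M_B = -w₀L²/20 = -(-9)·4²/20 = 36/5 kN·m
Superposition: R_A = -103/45 kN, M_A = -56/45 kN·m, R_B = -167/45 kN, M_B = 4/45 kN·m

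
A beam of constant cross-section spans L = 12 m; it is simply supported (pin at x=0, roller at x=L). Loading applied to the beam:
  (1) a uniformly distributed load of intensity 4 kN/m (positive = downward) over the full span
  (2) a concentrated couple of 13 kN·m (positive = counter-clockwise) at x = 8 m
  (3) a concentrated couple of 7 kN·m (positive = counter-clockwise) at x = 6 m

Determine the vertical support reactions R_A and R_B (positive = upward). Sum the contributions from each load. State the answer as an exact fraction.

Load 1 — uniform load w=4 kN/m over full span:
  R_A = wL/2 = 4·12/2 = 24 kN
  R_B = wL/2 = 4·12/2 = 24 kN
Load 2 — applied couple M₀=13 kN·m at a=8 m (b=L-a=4):
  R_A = M₀/L = 13/12 kN
  R_B = -M₀/L = -13/12 kN
Load 3 — applied couple M₀=7 kN·m at a=6 m (b=L-a=6):
  R_A = M₀/L = 7/12 kN
  R_B = -M₀/L = -7/12 kN
Superposition: R_A = 77/3 kN, R_B = 67/3 kN

R_A = 77/3 kN, R_B = 67/3 kN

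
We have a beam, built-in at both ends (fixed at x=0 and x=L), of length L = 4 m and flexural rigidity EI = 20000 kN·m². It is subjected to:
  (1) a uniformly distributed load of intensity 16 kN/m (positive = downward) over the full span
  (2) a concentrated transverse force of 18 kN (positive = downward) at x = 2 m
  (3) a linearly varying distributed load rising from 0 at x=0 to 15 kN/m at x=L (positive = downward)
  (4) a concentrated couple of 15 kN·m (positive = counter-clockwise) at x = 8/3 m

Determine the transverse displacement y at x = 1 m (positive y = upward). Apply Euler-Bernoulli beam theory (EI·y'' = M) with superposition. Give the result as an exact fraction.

y(1) = -1267/1920000 m

Load 1 — uniform load w=16 kN/m over full span:
  y_1 = -wx²(L-x)²/(24EI) = -16·1²·(4-1)²/(24·20000) = -3/10000 m
Load 2 — point force P=18 kN at a=2 m (b=L-a=2):
  y_2 = -Pb²x²(3aL-(3a+b)x)/(6L³EI)  [x≤a] = -18·2²·1²·(3·2·4-(3·2+2)·1)/(6·4³·20000) = -3/20000 m
Load 3 — triangular load w₀=15 kN/m (0→w₀ over full span):
  y_3 = -w₀x²(L-x)²(x+2L)/(120LEI) = -15·1²·(4-1)²·(1+2·4)/(120·4·20000) = -81/640000 m
Load 4 — applied couple M₀=15 kN·m at a=8/3 m (b=L-a=4/3):
  y_4 = (R_Ax³/6 - M_Ax²/2)/EI  [x≤a] with R_A=5, M_A=5 = (5·1³/6 - 5·1²/2)/20000 = -1/12000 m
Superposition: y = Σ y_i = -1267/1920000 m ≈ -0.000660 m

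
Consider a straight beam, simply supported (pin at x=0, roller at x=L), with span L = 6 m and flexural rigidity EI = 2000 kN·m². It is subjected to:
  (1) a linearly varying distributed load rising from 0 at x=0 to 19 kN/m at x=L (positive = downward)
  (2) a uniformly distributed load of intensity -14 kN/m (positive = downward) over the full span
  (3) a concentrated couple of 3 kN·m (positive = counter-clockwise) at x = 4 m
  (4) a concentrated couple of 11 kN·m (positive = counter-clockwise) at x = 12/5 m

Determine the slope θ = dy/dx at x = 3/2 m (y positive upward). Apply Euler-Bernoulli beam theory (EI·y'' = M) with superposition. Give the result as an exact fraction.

Load 1 — triangular load w₀=19 kN/m (0→w₀ over full span):
  θ_1 = -w₀(7L⁴-30L²x²+15x⁴)/(360LEI) = -19·(7·6⁴-30·6²·(3/2)²+15·(3/2)⁴)/(360·6·2000) = -75639/2560000 rad
Load 2 — uniform load w=-14 kN/m over full span:
  θ_2 = -w(L³-6Lx²+4x³)/(24EI) = -(-14)·(6³-6·6·(3/2)²+4·(3/2)³)/(24·2000) = 693/16000 rad
Load 3 — applied couple M₀=3 kN·m at a=4 m (b=L-a=2):
  θ_3 = (M₀x²/(2L)+C₁)/EI  [x≤a] with C₁=M₀(3b²-L²)/(6L)=-2 = (3·(3/2)²/(2·6)+(-2))/2000 = -23/32000 rad
Load 4 — applied couple M₀=11 kN·m at a=12/5 m (b=L-a=18/5):
  θ_4 = (M₀x²/(2L)+C₁)/EI  [x≤a] with C₁=M₀(3b²-L²)/(6L)=22/25 = (11·(3/2)²/(2·6)+(22/25))/2000 = 1177/800000 rad
Superposition: θ = Σ θ_i = 185837/12800000 rad ≈ 0.014519 rad

θ(3/2) = 185837/12800000 rad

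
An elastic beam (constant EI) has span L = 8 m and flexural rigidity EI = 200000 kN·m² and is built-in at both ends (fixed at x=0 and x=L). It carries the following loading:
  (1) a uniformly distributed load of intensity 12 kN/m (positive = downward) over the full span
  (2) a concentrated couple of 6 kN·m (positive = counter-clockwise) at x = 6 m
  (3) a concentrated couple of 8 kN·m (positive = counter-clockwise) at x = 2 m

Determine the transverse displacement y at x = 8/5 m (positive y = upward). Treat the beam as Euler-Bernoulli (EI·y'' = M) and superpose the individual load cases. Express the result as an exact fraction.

y(8/5) = -8057/31250000 m

Load 1 — uniform load w=12 kN/m over full span:
  y_1 = -wx²(L-x)²/(24EI) = -12·(8/5)²·(8-(8/5))²/(24·200000) = -512/1953125 m
Load 2 — applied couple M₀=6 kN·m at a=6 m (b=L-a=2):
  y_2 = (R_Ax³/6 - M_Ax²/2)/EI  [x≤a] with R_A=27/32, M_A=15/8 = ((27/32)·(8/5)³/6 - (15/8)·(8/5)²/2)/200000 = -57/6250000 m
Load 3 — applied couple M₀=8 kN·m at a=2 m (b=L-a=6):
  y_3 = (R_Ax³/6 - M_Ax²/2)/EI  [x≤a] with R_A=9/8, M_A=-3/2 = ((9/8)·(8/5)³/6 - (-3/2)·(8/5)²/2)/200000 = 21/1562500 m
Superposition: y = Σ y_i = -8057/31250000 m ≈ -0.000258 m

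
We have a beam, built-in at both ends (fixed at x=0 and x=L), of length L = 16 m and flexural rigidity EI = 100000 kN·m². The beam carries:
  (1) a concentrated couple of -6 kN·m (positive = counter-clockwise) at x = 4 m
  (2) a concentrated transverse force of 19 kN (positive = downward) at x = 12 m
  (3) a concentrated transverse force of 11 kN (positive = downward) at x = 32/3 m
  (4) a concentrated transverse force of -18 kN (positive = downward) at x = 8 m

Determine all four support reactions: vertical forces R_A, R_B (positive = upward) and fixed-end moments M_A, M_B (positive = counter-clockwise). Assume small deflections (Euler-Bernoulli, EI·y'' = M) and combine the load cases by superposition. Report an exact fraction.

Load 1 — applied couple M₀=-6 kN·m at a=4 m (b=L-a=12):
  R_A = 6M₀ab/L³ = 6·(-6)·4·12/16³ = -27/64 kN
  M_A = M₀b(2a-b)/L² = (-6)·12·(2·4-12)/16² = 9/8 kN·m
  R_B = -6M₀ab/L³ = -6·(-6)·4·12/16³ = 27/64 kN
  M_B = M₀a(2b-a)/L² = (-6)·4·(2·12-4)/16² = -15/8 kN·m
Load 2 — point force P=19 kN at a=12 m (b=L-a=4):
  R_A = Pb²(3a+b)/L³ = 19·4²·(3·12+4)/16³ = 95/32 kN
  M_A = Pab²/L² = 19·12·4²/16² = 57/4 kN·m
  R_B = Pa²(a+3b)/L³ = 19·12²·(12+3·4)/16³ = 513/32 kN
  M_B = -Pa²b/L² = -19·12²·4/16² = -171/4 kN·m
Load 3 — point force P=11 kN at a=32/3 m (b=L-a=16/3):
  R_A = Pb²(3a+b)/L³ = 11·(16/3)²·(3·(32/3)+(16/3))/16³ = 77/27 kN
  M_A = Pab²/L² = 11·(32/3)·(16/3)²/16² = 352/27 kN·m
  R_B = Pa²(a+3b)/L³ = 11·(32/3)²·((32/3)+3·(16/3))/16³ = 220/27 kN
  M_B = -Pa²b/L² = -11·(32/3)²·(16/3)/16² = -704/27 kN·m
Load 4 — point force P=-18 kN at a=8 m (b=L-a=8):
  R_A = Pb²(3a+b)/L³ = (-18)·8²·(3·8+8)/16³ = -9 kN
  M_A = Pab²/L² = (-18)·8·8²/16² = -36 kN·m
  R_B = Pa²(a+3b)/L³ = (-18)·8²·(8+3·8)/16³ = -9 kN
  M_B = -Pa²b/L² = -(-18)·8²·8/16² = 36 kN·m
Superposition: R_A = -6223/1728 kN, M_A = -1639/216 kN·m, R_B = 26959/1728 kN, M_B = -7495/216 kN·m

R_A = -6223/1728 kN, M_A = -1639/216 kN·m, R_B = 26959/1728 kN, M_B = -7495/216 kN·m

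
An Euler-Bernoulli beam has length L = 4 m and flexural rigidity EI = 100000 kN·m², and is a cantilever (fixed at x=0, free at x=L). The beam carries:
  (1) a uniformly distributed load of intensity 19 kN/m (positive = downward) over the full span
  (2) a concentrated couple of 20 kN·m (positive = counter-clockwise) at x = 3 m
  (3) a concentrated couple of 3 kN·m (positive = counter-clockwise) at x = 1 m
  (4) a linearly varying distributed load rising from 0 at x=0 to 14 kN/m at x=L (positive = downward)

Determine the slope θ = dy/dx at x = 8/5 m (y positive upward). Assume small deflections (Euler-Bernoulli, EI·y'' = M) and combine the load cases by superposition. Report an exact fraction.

Load 1 — uniform load w=19 kN/m over full span:
  θ_1 = -wx(x²-3Lx+3L²)/(6EI) = -19·(8/5)·((8/5)²-3·4·(8/5)+3·4²)/(6·100000) = -1862/1171875 rad
Load 2 — applied couple M₀=20 kN·m at a=3 m (b=L-a=1):
  θ_2 = M₀x/EI  [x≤a] = 20·(8/5)/100000 = 1/3125 rad
Load 3 — applied couple M₀=3 kN·m at a=1 m (b=L-a=3):
  θ_3 = M₀a/EI  [x>a] = 3·1/100000 = 3/100000 rad
Load 4 — triangular load w₀=14 kN/m (0→w₀ over full span):
  θ_4 = (w₀Lx²/4-w₀L²x/3-w₀x⁴/(24L))/EI = (14·4·(8/5)²/4-14·4²·(8/5)/3-14·(8/5)⁴/(24·4))/100000 = -1652/1953125 rad
Superposition: θ = Σ θ_i = -390887/187500000 rad ≈ -0.002085 rad

θ(8/5) = -390887/187500000 rad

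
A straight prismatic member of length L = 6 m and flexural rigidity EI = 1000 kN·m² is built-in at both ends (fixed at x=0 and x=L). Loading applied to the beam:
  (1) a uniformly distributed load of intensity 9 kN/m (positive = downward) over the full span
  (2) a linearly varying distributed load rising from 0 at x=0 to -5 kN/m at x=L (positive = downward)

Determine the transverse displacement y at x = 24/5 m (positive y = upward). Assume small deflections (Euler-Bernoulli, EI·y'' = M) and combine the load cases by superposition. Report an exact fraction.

y(24/5) = -3348/390625 m

Load 1 — uniform load w=9 kN/m over full span:
  y_1 = -wx²(L-x)²/(24EI) = -9·(24/5)²·(6-(24/5))²/(24·1000) = -972/78125 m
Load 2 — triangular load w₀=-5 kN/m (0→w₀ over full span):
  y_2 = -w₀x²(L-x)²(x+2L)/(120LEI) = -(-5)·(24/5)²·(6-(24/5))²·((24/5)+2·6)/(120·6·1000) = 1512/390625 m
Superposition: y = Σ y_i = -3348/390625 m ≈ -0.008571 m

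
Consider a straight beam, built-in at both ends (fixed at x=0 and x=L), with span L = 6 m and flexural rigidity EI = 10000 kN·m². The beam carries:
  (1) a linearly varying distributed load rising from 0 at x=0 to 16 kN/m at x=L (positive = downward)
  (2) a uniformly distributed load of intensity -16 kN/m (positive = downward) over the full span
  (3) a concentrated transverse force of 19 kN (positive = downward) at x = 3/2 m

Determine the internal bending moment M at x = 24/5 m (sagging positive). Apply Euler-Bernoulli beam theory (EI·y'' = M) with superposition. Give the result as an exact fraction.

Load 1 — triangular load w₀=16 kN/m (0→w₀ over full span):
  M_1 = 3w₀Lx/20 - w₀L²/30 - w₀x³/(6L) = 3·16·6·(24/5)/20 - 16·6²/30 - 16·(24/5)³/(6·6) = 96/125 kN·m
Load 2 — uniform load w=-16 kN/m over full span:
  M_2 = wLx/2 - wL²/12 - wx²/2 = (-16)·6·(24/5)/2 - (-16)·6²/12 - (-16)·(24/5)²/2 = 48/25 kN·m
Load 3 — point force P=19 kN at a=3/2 m (b=L-a=9/2):
  M_3 = Pa²(a+3b)(L-x)/L³ - Pa²b/L²  [x>a] = 19·(3/2)²·((3/2)+3·(9/2))·(6-(24/5))/6³ - 19·(3/2)²·(9/2)/6² = -57/32 kN·m
Superposition: M = Σ M_i = 3627/4000 kN·m ≈ 0.906750 kN·m

M(24/5) = 3627/4000 kN·m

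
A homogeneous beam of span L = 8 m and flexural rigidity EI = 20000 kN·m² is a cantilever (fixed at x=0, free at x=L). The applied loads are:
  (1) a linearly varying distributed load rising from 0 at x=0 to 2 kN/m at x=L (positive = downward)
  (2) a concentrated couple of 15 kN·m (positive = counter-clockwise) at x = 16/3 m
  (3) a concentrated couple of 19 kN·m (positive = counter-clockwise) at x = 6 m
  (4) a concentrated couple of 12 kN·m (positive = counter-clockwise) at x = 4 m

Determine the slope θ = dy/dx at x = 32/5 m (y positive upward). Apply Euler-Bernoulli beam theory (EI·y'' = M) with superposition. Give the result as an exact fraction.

θ(32/5) = 108091/18750000 rad

Load 1 — triangular load w₀=2 kN/m (0→w₀ over full span):
  θ_1 = (w₀Lx²/4-w₀L²x/3-w₀x⁴/(24L))/EI = (2·8·(32/5)²/4-2·8²·(32/5)/3-2·(32/5)⁴/(24·8))/20000 = -7424/1171875 rad
Load 2 — applied couple M₀=15 kN·m at a=16/3 m (b=L-a=8/3):
  θ_2 = M₀a/EI  [x>a] = 15·(16/3)/20000 = 1/250 rad
Load 3 — applied couple M₀=19 kN·m at a=6 m (b=L-a=2):
  θ_3 = M₀a/EI  [x>a] = 19·6/20000 = 57/10000 rad
Load 4 — applied couple M₀=12 kN·m at a=4 m (b=L-a=4):
  θ_4 = M₀a/EI  [x>a] = 12·4/20000 = 3/1250 rad
Superposition: θ = Σ θ_i = 108091/18750000 rad ≈ 0.005765 rad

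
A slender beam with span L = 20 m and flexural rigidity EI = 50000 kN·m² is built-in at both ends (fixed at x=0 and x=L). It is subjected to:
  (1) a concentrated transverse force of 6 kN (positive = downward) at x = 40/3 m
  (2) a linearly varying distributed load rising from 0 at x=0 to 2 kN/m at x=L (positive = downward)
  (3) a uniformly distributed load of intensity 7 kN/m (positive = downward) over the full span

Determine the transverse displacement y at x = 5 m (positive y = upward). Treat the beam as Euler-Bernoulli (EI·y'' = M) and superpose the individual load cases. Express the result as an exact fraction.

y(5) = -6671/172800 m

Load 1 — point force P=6 kN at a=40/3 m (b=L-a=20/3):
  y_1 = -Pb²x²(3aL-(3a+b)x)/(6L³EI)  [x≤a] = -6·(20/3)²·5²·(3·(40/3)·20-(3·(40/3)+(20/3))·5)/(6·20³·50000) = -17/10800 m
Load 2 — triangular load w₀=2 kN/m (0→w₀ over full span):
  y_2 = -w₀x²(L-x)²(x+2L)/(120LEI) = -2·5²·(20-5)²·(5+2·20)/(120·20·50000) = -27/6400 m
Load 3 — uniform load w=7 kN/m over full span:
  y_3 = -wx²(L-x)²/(24EI) = -7·5²·(20-5)²/(24·50000) = -21/640 m
Superposition: y = Σ y_i = -6671/172800 m ≈ -0.038605 m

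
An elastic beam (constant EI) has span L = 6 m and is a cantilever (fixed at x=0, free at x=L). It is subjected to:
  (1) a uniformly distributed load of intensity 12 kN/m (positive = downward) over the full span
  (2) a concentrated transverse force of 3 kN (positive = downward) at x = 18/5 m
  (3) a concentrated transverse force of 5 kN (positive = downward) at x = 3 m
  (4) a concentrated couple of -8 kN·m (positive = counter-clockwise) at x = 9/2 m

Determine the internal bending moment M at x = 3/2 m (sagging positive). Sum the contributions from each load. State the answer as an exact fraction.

Load 1 — uniform load w=12 kN/m over full span:
  M_1 = -w(L-x)²/2 = -12·(6-(3/2))²/2 = -243/2 kN·m
Load 2 — point force P=3 kN at a=18/5 m (b=L-a=12/5):
  M_2 = -P(a-x)  [x≤a] = -3·((18/5)-(3/2)) = -63/10 kN·m
Load 3 — point force P=5 kN at a=3 m (b=L-a=3):
  M_3 = -P(a-x)  [x≤a] = -5·(3-(3/2)) = -15/2 kN·m
Load 4 — applied couple M₀=-8 kN·m at a=9/2 m (b=L-a=3/2):
  M_4 = M₀  [x≤a] = (-8) = -8 kN·m
Superposition: M = Σ M_i = -1433/10 kN·m ≈ -143.300000 kN·m

M(3/2) = -1433/10 kN·m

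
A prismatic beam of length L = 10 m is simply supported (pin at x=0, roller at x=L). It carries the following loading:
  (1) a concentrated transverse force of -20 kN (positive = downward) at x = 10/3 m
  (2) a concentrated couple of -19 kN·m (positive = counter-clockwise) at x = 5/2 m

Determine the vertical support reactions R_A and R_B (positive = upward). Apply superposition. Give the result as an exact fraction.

R_A = -457/30 kN, R_B = -143/30 kN

Load 1 — point force P=-20 kN at a=10/3 m (b=L-a=20/3):
  R_A = Pb/L = (-20)·(20/3)/10 = -40/3 kN
  R_B = Pa/L = (-20)·(10/3)/10 = -20/3 kN
Load 2 — applied couple M₀=-19 kN·m at a=5/2 m (b=L-a=15/2):
  R_A = M₀/L = (-19)/10 = -19/10 kN
  R_B = -M₀/L = -(-19)/10 = 19/10 kN
Superposition: R_A = -457/30 kN, R_B = -143/30 kN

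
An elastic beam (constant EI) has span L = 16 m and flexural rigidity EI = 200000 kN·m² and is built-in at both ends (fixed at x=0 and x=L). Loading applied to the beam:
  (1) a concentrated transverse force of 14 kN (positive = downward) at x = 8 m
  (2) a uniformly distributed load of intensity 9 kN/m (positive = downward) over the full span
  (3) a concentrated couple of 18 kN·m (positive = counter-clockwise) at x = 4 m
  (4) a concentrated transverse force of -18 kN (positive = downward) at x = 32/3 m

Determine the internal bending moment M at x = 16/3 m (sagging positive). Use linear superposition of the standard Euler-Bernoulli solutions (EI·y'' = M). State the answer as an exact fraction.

M(16/3) = 4457/72 kN·m

Load 1 — point force P=14 kN at a=8 m (b=L-a=8):
  M_1 = Pb²(3a+b)x/L³ - Pab²/L²  [x≤a] = 14·8²·(3·8+8)·(16/3)/16³ - 14·8·8²/16² = 28/3 kN·m
Load 2 — uniform load w=9 kN/m over full span:
  M_2 = wLx/2 - wL²/12 - wx²/2 = 9·16·(16/3)/2 - 9·16²/12 - 9·(16/3)²/2 = 64 kN·m
Load 3 — applied couple M₀=18 kN·m at a=4 m (b=L-a=12):
  M_3 = R_Ax - M_A - M₀  [x>a] with R_A=81/64, M_A=-27/8 = (81/64)·(16/3) - (-27/8) - 18 = -63/8 kN·m
Load 4 — point force P=-18 kN at a=32/3 m (b=L-a=16/3):
  M_4 = Pb²(3a+b)x/L³ - Pab²/L²  [x≤a] = (-18)·(16/3)²·(3·(32/3)+(16/3))·(16/3)/16³ - (-18)·(32/3)·(16/3)²/16² = -32/9 kN·m
Superposition: M = Σ M_i = 4457/72 kN·m ≈ 61.902778 kN·m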